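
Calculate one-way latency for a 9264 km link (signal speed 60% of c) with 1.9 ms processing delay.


Speed = 0.6 * 3e5 km/s = 180000 km/s
Propagation delay = 9264 / 180000 = 0.0515 s = 51.4667 ms
Processing delay = 1.9 ms
Total one-way latency = 53.3667 ms


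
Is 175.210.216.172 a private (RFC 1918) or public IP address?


RFC 1918 private ranges:
  10.0.0.0/8 (10.0.0.0 - 10.255.255.255)
  172.16.0.0/12 (172.16.0.0 - 172.31.255.255)
  192.168.0.0/16 (192.168.0.0 - 192.168.255.255)
Public (not in any RFC 1918 range)


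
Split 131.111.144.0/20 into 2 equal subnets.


New prefix = 20 + 1 = 21
Each subnet has 2048 addresses
  131.111.144.0/21
  131.111.152.0/21
Subnets: 131.111.144.0/21, 131.111.152.0/21


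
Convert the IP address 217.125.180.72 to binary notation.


217 = 11011001
125 = 01111101
180 = 10110100
72 = 01001000
Binary: 11011001.01111101.10110100.01001000


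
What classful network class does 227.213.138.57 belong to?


First octet: 227
Binary: 11100011
1110xxxx -> Class D (224-239)
Class D (multicast), default mask N/A


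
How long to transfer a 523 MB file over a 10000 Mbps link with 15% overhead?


Effective throughput = 10000 * (1 - 15/100) = 8500 Mbps
File size in Mb = 523 * 8 = 4184 Mb
Time = 4184 / 8500
Time = 0.4922 seconds


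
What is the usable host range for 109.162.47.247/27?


Network: 109.162.47.224
Broadcast: 109.162.47.255
First usable = network + 1
Last usable = broadcast - 1
Range: 109.162.47.225 to 109.162.47.254


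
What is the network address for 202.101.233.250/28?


IP:   11001010.01100101.11101001.11111010
Mask: 11111111.11111111.11111111.11110000
AND operation:
Net:  11001010.01100101.11101001.11110000
Network: 202.101.233.240/28


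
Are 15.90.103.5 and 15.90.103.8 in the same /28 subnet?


Mask: 255.255.255.240
15.90.103.5 AND mask = 15.90.103.0
15.90.103.8 AND mask = 15.90.103.0
Yes, same subnet (15.90.103.0)


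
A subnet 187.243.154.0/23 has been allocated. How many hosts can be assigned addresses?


Host bits = 32 - 23 = 9
Total addresses = 2^9 = 512
Usable = total - 2 (network and broadcast)
Usable hosts: 510


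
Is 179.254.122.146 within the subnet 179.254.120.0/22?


Subnet network: 179.254.120.0
Test IP AND mask: 179.254.120.0
Yes, 179.254.122.146 is in 179.254.120.0/22


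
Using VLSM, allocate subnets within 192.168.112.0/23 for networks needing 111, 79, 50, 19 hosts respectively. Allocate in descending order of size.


111 hosts -> /25 (126 usable): 192.168.112.0/25
79 hosts -> /25 (126 usable): 192.168.112.128/25
50 hosts -> /26 (62 usable): 192.168.113.0/26
19 hosts -> /27 (30 usable): 192.168.113.64/27
Allocation: 192.168.112.0/25 (111 hosts, 126 usable); 192.168.112.128/25 (79 hosts, 126 usable); 192.168.113.0/26 (50 hosts, 62 usable); 192.168.113.64/27 (19 hosts, 30 usable)


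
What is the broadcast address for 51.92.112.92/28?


Network: 51.92.112.80/28
Host bits = 4
Set all host bits to 1:
Broadcast: 51.92.112.95


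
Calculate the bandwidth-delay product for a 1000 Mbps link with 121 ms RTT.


BDP = bandwidth * RTT
= 1000 Mbps * 121 ms
= 1000 * 1e6 * 121 / 1000 bits
= 121000000 bits
= 15125000 bytes
= 14770.5078 KB
BDP = 121000000 bits (15125000 bytes)


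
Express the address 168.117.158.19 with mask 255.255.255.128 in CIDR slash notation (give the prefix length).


Binary: 11111111.11111111.11111111.10000000
Count leading 1s
Prefix: /25


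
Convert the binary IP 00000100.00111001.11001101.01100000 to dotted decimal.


00000100 = 4
00111001 = 57
11001101 = 205
01100000 = 96
IP: 4.57.205.96


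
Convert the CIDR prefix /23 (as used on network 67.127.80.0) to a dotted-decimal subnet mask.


/23 means 23 network bits, 9 host bits
Binary: 11111111111111111111111000000000
Mask: 255.255.254.0


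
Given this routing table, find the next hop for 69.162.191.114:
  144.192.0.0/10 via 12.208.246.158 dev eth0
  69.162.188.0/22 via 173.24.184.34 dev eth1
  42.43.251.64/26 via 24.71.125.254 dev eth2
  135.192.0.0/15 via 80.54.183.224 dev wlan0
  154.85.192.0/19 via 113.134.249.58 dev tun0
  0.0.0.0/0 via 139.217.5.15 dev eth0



Longest prefix match for 69.162.191.114:
  /10 144.192.0.0: no
  /22 69.162.188.0: MATCH
  /26 42.43.251.64: no
  /15 135.192.0.0: no
  /19 154.85.192.0: no
  /0 0.0.0.0: MATCH
Selected: next-hop 173.24.184.34 via eth1 (matched /22)


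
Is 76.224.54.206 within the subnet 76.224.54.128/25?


Subnet network: 76.224.54.128
Test IP AND mask: 76.224.54.128
Yes, 76.224.54.206 is in 76.224.54.128/25


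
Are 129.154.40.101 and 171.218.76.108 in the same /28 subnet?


Mask: 255.255.255.240
129.154.40.101 AND mask = 129.154.40.96
171.218.76.108 AND mask = 171.218.76.96
No, different subnets (129.154.40.96 vs 171.218.76.96)


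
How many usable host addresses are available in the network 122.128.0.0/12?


Host bits = 32 - 12 = 20
Total addresses = 2^20 = 1048576
Usable = total - 2 (network and broadcast)
Usable hosts: 1048574


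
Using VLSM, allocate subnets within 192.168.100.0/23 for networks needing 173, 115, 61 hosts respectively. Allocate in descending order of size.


173 hosts -> /24 (254 usable): 192.168.100.0/24
115 hosts -> /25 (126 usable): 192.168.101.0/25
61 hosts -> /26 (62 usable): 192.168.101.128/26
Allocation: 192.168.100.0/24 (173 hosts, 254 usable); 192.168.101.0/25 (115 hosts, 126 usable); 192.168.101.128/26 (61 hosts, 62 usable)


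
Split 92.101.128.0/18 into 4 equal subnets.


New prefix = 18 + 2 = 20
Each subnet has 4096 addresses
  92.101.128.0/20
  92.101.144.0/20
  92.101.160.0/20
  92.101.176.0/20
Subnets: 92.101.128.0/20, 92.101.144.0/20, 92.101.160.0/20, 92.101.176.0/20


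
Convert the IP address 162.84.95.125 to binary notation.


162 = 10100010
84 = 01010100
95 = 01011111
125 = 01111101
Binary: 10100010.01010100.01011111.01111101


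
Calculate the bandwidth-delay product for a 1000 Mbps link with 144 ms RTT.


BDP = bandwidth * RTT
= 1000 Mbps * 144 ms
= 1000 * 1e6 * 144 / 1000 bits
= 144000000 bits
= 18000000 bytes
= 17578.125 KB
BDP = 144000000 bits (18000000 bytes)


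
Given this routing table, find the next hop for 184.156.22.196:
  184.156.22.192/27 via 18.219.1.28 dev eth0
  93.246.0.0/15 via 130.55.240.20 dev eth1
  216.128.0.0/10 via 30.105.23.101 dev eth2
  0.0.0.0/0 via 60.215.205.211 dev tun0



Longest prefix match for 184.156.22.196:
  /27 184.156.22.192: MATCH
  /15 93.246.0.0: no
  /10 216.128.0.0: no
  /0 0.0.0.0: MATCH
Selected: next-hop 18.219.1.28 via eth0 (matched /27)


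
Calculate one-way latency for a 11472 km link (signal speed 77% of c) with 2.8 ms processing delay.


Speed = 0.77 * 3e5 km/s = 231000 km/s
Propagation delay = 11472 / 231000 = 0.0497 s = 49.6623 ms
Processing delay = 2.8 ms
Total one-way latency = 52.4623 ms


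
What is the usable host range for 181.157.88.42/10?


Network: 181.128.0.0
Broadcast: 181.191.255.255
First usable = network + 1
Last usable = broadcast - 1
Range: 181.128.0.1 to 181.191.255.254


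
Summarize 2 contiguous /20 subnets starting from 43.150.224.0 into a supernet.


Original prefix: /20
Number of subnets: 2 = 2^1
New prefix = 20 - 1 = 19
Supernet: 43.150.224.0/19


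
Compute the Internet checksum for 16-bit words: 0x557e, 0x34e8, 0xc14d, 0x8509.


Sum all words (with carry folding):
+ 0x557e = 0x557e
+ 0x34e8 = 0x8a66
+ 0xc14d = 0x4bb4
+ 0x8509 = 0xd0bd
One's complement: ~0xd0bd
Checksum = 0x2f42


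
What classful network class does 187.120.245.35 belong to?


First octet: 187
Binary: 10111011
10xxxxxx -> Class B (128-191)
Class B, default mask 255.255.0.0 (/16)


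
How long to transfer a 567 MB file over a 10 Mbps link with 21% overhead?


Effective throughput = 10 * (1 - 21/100) = 7.9 Mbps
File size in Mb = 567 * 8 = 4536 Mb
Time = 4536 / 7.9
Time = 574.1772 seconds


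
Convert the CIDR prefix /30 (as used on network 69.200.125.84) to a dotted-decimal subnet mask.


/30 means 30 network bits, 2 host bits
Binary: 11111111111111111111111111111100
Mask: 255.255.255.252


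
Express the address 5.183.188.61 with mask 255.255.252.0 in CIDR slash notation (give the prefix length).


Binary: 11111111.11111111.11111100.00000000
Count leading 1s
Prefix: /22


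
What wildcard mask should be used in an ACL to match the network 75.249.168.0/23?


Subnet mask: 255.255.254.0
Wildcard = 255.255.255.255 - subnet mask
255 - 255 = 0
255 - 255 = 0
255 - 254 = 1
255 - 0 = 255
Wildcard: 0.0.1.255


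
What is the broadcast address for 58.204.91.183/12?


Network: 58.192.0.0/12
Host bits = 20
Set all host bits to 1:
Broadcast: 58.207.255.255


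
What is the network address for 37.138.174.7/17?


IP:   00100101.10001010.10101110.00000111
Mask: 11111111.11111111.10000000.00000000
AND operation:
Net:  00100101.10001010.10000000.00000000
Network: 37.138.128.0/17


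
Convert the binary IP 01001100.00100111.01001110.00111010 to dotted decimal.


01001100 = 76
00100111 = 39
01001110 = 78
00111010 = 58
IP: 76.39.78.58


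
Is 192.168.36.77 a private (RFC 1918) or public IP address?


RFC 1918 private ranges:
  10.0.0.0/8 (10.0.0.0 - 10.255.255.255)
  172.16.0.0/12 (172.16.0.0 - 172.31.255.255)
  192.168.0.0/16 (192.168.0.0 - 192.168.255.255)
Private (in 192.168.0.0/16)


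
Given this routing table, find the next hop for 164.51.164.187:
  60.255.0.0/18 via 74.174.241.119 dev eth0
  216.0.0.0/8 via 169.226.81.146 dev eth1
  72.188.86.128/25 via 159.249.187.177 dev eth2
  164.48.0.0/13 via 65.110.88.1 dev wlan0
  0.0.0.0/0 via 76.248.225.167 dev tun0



Longest prefix match for 164.51.164.187:
  /18 60.255.0.0: no
  /8 216.0.0.0: no
  /25 72.188.86.128: no
  /13 164.48.0.0: MATCH
  /0 0.0.0.0: MATCH
Selected: next-hop 65.110.88.1 via wlan0 (matched /13)


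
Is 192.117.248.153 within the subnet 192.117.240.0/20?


Subnet network: 192.117.240.0
Test IP AND mask: 192.117.240.0
Yes, 192.117.248.153 is in 192.117.240.0/20


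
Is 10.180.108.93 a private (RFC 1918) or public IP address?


RFC 1918 private ranges:
  10.0.0.0/8 (10.0.0.0 - 10.255.255.255)
  172.16.0.0/12 (172.16.0.0 - 172.31.255.255)
  192.168.0.0/16 (192.168.0.0 - 192.168.255.255)
Private (in 10.0.0.0/8)


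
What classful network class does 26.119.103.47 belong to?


First octet: 26
Binary: 00011010
0xxxxxxx -> Class A (1-126)
Class A, default mask 255.0.0.0 (/8)


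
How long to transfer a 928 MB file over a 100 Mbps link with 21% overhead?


Effective throughput = 100 * (1 - 21/100) = 79 Mbps
File size in Mb = 928 * 8 = 7424 Mb
Time = 7424 / 79
Time = 93.9747 seconds


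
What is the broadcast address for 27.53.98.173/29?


Network: 27.53.98.168/29
Host bits = 3
Set all host bits to 1:
Broadcast: 27.53.98.175


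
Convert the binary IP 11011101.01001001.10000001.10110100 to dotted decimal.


11011101 = 221
01001001 = 73
10000001 = 129
10110100 = 180
IP: 221.73.129.180


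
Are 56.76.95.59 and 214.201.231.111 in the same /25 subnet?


Mask: 255.255.255.128
56.76.95.59 AND mask = 56.76.95.0
214.201.231.111 AND mask = 214.201.231.0
No, different subnets (56.76.95.0 vs 214.201.231.0)


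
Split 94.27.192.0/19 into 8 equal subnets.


New prefix = 19 + 3 = 22
Each subnet has 1024 addresses
  94.27.192.0/22
  94.27.196.0/22
  94.27.200.0/22
  94.27.204.0/22
  94.27.208.0/22
  94.27.212.0/22
  94.27.216.0/22
  94.27.220.0/22
Subnets: 94.27.192.0/22, 94.27.196.0/22, 94.27.200.0/22, 94.27.204.0/22, 94.27.208.0/22, 94.27.212.0/22, 94.27.216.0/22, 94.27.220.0/22


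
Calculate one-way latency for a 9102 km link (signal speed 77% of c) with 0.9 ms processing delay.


Speed = 0.77 * 3e5 km/s = 231000 km/s
Propagation delay = 9102 / 231000 = 0.0394 s = 39.4026 ms
Processing delay = 0.9 ms
Total one-way latency = 40.3026 ms


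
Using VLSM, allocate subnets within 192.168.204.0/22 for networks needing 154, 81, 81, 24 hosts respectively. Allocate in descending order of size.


154 hosts -> /24 (254 usable): 192.168.204.0/24
81 hosts -> /25 (126 usable): 192.168.205.0/25
81 hosts -> /25 (126 usable): 192.168.205.128/25
24 hosts -> /27 (30 usable): 192.168.206.0/27
Allocation: 192.168.204.0/24 (154 hosts, 254 usable); 192.168.205.0/25 (81 hosts, 126 usable); 192.168.205.128/25 (81 hosts, 126 usable); 192.168.206.0/27 (24 hosts, 30 usable)


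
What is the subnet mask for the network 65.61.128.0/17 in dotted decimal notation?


/17 means 17 network bits, 15 host bits
Binary: 11111111111111111000000000000000
Mask: 255.255.128.0


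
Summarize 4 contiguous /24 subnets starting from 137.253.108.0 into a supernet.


Original prefix: /24
Number of subnets: 4 = 2^2
New prefix = 24 - 2 = 22
Supernet: 137.253.108.0/22


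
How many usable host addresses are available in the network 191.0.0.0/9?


Host bits = 32 - 9 = 23
Total addresses = 2^23 = 8388608
Usable = total - 2 (network and broadcast)
Usable hosts: 8388606


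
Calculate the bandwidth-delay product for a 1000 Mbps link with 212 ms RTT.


BDP = bandwidth * RTT
= 1000 Mbps * 212 ms
= 1000 * 1e6 * 212 / 1000 bits
= 212000000 bits
= 26500000 bytes
= 25878.9062 KB
BDP = 212000000 bits (26500000 bytes)


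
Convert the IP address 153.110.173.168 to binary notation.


153 = 10011001
110 = 01101110
173 = 10101101
168 = 10101000
Binary: 10011001.01101110.10101101.10101000


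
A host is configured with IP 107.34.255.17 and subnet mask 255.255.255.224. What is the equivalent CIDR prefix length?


Binary: 11111111.11111111.11111111.11100000
Count leading 1s
Prefix: /27


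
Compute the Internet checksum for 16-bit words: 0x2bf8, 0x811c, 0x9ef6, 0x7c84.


Sum all words (with carry folding):
+ 0x2bf8 = 0x2bf8
+ 0x811c = 0xad14
+ 0x9ef6 = 0x4c0b
+ 0x7c84 = 0xc88f
One's complement: ~0xc88f
Checksum = 0x3770


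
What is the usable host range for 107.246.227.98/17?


Network: 107.246.128.0
Broadcast: 107.246.255.255
First usable = network + 1
Last usable = broadcast - 1
Range: 107.246.128.1 to 107.246.255.254


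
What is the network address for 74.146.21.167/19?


IP:   01001010.10010010.00010101.10100111
Mask: 11111111.11111111.11100000.00000000
AND operation:
Net:  01001010.10010010.00000000.00000000
Network: 74.146.0.0/19


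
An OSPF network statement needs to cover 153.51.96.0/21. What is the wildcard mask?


Subnet mask: 255.255.248.0
Wildcard = 255.255.255.255 - subnet mask
255 - 255 = 0
255 - 255 = 0
255 - 248 = 7
255 - 0 = 255
Wildcard: 0.0.7.255


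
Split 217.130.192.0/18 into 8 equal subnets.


New prefix = 18 + 3 = 21
Each subnet has 2048 addresses
  217.130.192.0/21
  217.130.200.0/21
  217.130.208.0/21
  217.130.216.0/21
  217.130.224.0/21
  217.130.232.0/21
  217.130.240.0/21
  217.130.248.0/21
Subnets: 217.130.192.0/21, 217.130.200.0/21, 217.130.208.0/21, 217.130.216.0/21, 217.130.224.0/21, 217.130.232.0/21, 217.130.240.0/21, 217.130.248.0/21


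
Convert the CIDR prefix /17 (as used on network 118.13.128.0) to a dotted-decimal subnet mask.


/17 means 17 network bits, 15 host bits
Binary: 11111111111111111000000000000000
Mask: 255.255.128.0


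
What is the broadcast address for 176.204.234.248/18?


Network: 176.204.192.0/18
Host bits = 14
Set all host bits to 1:
Broadcast: 176.204.255.255


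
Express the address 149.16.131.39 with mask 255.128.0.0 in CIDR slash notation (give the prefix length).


Binary: 11111111.10000000.00000000.00000000
Count leading 1s
Prefix: /9


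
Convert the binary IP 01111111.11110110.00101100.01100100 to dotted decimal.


01111111 = 127
11110110 = 246
00101100 = 44
01100100 = 100
IP: 127.246.44.100


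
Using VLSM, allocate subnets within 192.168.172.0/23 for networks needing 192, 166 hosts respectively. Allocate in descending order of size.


192 hosts -> /24 (254 usable): 192.168.172.0/24
166 hosts -> /24 (254 usable): 192.168.173.0/24
Allocation: 192.168.172.0/24 (192 hosts, 254 usable); 192.168.173.0/24 (166 hosts, 254 usable)


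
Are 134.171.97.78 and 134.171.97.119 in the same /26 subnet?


Mask: 255.255.255.192
134.171.97.78 AND mask = 134.171.97.64
134.171.97.119 AND mask = 134.171.97.64
Yes, same subnet (134.171.97.64)


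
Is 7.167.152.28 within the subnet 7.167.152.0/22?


Subnet network: 7.167.152.0
Test IP AND mask: 7.167.152.0
Yes, 7.167.152.28 is in 7.167.152.0/22


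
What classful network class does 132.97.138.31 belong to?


First octet: 132
Binary: 10000100
10xxxxxx -> Class B (128-191)
Class B, default mask 255.255.0.0 (/16)


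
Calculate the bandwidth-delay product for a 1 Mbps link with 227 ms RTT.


BDP = bandwidth * RTT
= 1 Mbps * 227 ms
= 1 * 1e6 * 227 / 1000 bits
= 227000 bits
= 28375 bytes
= 27.71 KB
BDP = 227000 bits (28375 bytes)


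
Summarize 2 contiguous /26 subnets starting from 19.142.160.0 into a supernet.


Original prefix: /26
Number of subnets: 2 = 2^1
New prefix = 26 - 1 = 25
Supernet: 19.142.160.0/25


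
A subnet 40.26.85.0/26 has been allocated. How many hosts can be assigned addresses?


Host bits = 32 - 26 = 6
Total addresses = 2^6 = 64
Usable = total - 2 (network and broadcast)
Usable hosts: 62


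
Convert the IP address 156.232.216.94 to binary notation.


156 = 10011100
232 = 11101000
216 = 11011000
94 = 01011110
Binary: 10011100.11101000.11011000.01011110


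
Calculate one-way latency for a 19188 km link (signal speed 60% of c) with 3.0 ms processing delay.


Speed = 0.6 * 3e5 km/s = 180000 km/s
Propagation delay = 19188 / 180000 = 0.1066 s = 106.6 ms
Processing delay = 3.0 ms
Total one-way latency = 109.6 ms


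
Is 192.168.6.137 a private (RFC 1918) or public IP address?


RFC 1918 private ranges:
  10.0.0.0/8 (10.0.0.0 - 10.255.255.255)
  172.16.0.0/12 (172.16.0.0 - 172.31.255.255)
  192.168.0.0/16 (192.168.0.0 - 192.168.255.255)
Private (in 192.168.0.0/16)


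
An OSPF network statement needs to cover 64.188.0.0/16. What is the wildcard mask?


Subnet mask: 255.255.0.0
Wildcard = 255.255.255.255 - subnet mask
255 - 255 = 0
255 - 255 = 0
255 - 0 = 255
255 - 0 = 255
Wildcard: 0.0.255.255


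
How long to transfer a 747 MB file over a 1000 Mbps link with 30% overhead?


Effective throughput = 1000 * (1 - 30/100) = 700 Mbps
File size in Mb = 747 * 8 = 5976 Mb
Time = 5976 / 700
Time = 8.5371 seconds


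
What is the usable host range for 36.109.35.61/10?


Network: 36.64.0.0
Broadcast: 36.127.255.255
First usable = network + 1
Last usable = broadcast - 1
Range: 36.64.0.1 to 36.127.255.254


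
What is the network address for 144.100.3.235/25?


IP:   10010000.01100100.00000011.11101011
Mask: 11111111.11111111.11111111.10000000
AND operation:
Net:  10010000.01100100.00000011.10000000
Network: 144.100.3.128/25


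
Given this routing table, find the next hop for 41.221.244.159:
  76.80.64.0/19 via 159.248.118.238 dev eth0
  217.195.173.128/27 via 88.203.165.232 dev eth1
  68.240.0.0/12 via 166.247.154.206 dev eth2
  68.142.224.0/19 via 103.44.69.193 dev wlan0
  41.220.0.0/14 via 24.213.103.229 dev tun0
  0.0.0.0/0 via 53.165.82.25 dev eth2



Longest prefix match for 41.221.244.159:
  /19 76.80.64.0: no
  /27 217.195.173.128: no
  /12 68.240.0.0: no
  /19 68.142.224.0: no
  /14 41.220.0.0: MATCH
  /0 0.0.0.0: MATCH
Selected: next-hop 24.213.103.229 via tun0 (matched /14)


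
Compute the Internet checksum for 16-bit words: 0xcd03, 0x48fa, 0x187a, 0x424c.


Sum all words (with carry folding):
+ 0xcd03 = 0xcd03
+ 0x48fa = 0x15fe
+ 0x187a = 0x2e78
+ 0x424c = 0x70c4
One's complement: ~0x70c4
Checksum = 0x8f3b


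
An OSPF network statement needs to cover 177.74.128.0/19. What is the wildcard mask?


Subnet mask: 255.255.224.0
Wildcard = 255.255.255.255 - subnet mask
255 - 255 = 0
255 - 255 = 0
255 - 224 = 31
255 - 0 = 255
Wildcard: 0.0.31.255


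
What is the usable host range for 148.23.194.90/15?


Network: 148.22.0.0
Broadcast: 148.23.255.255
First usable = network + 1
Last usable = broadcast - 1
Range: 148.22.0.1 to 148.23.255.254


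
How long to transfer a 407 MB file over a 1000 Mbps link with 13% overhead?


Effective throughput = 1000 * (1 - 13/100) = 870 Mbps
File size in Mb = 407 * 8 = 3256 Mb
Time = 3256 / 870
Time = 3.7425 seconds


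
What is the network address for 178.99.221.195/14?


IP:   10110010.01100011.11011101.11000011
Mask: 11111111.11111100.00000000.00000000
AND operation:
Net:  10110010.01100000.00000000.00000000
Network: 178.96.0.0/14


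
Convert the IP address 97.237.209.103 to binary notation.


97 = 01100001
237 = 11101101
209 = 11010001
103 = 01100111
Binary: 01100001.11101101.11010001.01100111


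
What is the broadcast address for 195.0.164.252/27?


Network: 195.0.164.224/27
Host bits = 5
Set all host bits to 1:
Broadcast: 195.0.164.255


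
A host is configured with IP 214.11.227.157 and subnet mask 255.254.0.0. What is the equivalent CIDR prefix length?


Binary: 11111111.11111110.00000000.00000000
Count leading 1s
Prefix: /15


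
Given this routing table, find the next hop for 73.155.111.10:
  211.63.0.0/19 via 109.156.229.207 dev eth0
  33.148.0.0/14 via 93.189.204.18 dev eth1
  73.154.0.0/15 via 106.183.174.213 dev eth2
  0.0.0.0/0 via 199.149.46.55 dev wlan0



Longest prefix match for 73.155.111.10:
  /19 211.63.0.0: no
  /14 33.148.0.0: no
  /15 73.154.0.0: MATCH
  /0 0.0.0.0: MATCH
Selected: next-hop 106.183.174.213 via eth2 (matched /15)


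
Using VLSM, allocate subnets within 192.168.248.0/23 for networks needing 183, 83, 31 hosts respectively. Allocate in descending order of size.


183 hosts -> /24 (254 usable): 192.168.248.0/24
83 hosts -> /25 (126 usable): 192.168.249.0/25
31 hosts -> /26 (62 usable): 192.168.249.128/26
Allocation: 192.168.248.0/24 (183 hosts, 254 usable); 192.168.249.0/25 (83 hosts, 126 usable); 192.168.249.128/26 (31 hosts, 62 usable)


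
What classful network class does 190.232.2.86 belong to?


First octet: 190
Binary: 10111110
10xxxxxx -> Class B (128-191)
Class B, default mask 255.255.0.0 (/16)


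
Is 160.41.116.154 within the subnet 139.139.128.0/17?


Subnet network: 139.139.128.0
Test IP AND mask: 160.41.0.0
No, 160.41.116.154 is not in 139.139.128.0/17


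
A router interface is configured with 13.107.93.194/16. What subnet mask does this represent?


/16 means 16 network bits, 16 host bits
Binary: 11111111111111110000000000000000
Mask: 255.255.0.0


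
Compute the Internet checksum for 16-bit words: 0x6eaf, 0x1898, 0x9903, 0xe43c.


Sum all words (with carry folding):
+ 0x6eaf = 0x6eaf
+ 0x1898 = 0x8747
+ 0x9903 = 0x204b
+ 0xe43c = 0x0488
One's complement: ~0x0488
Checksum = 0xfb77


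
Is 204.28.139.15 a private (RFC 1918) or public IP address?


RFC 1918 private ranges:
  10.0.0.0/8 (10.0.0.0 - 10.255.255.255)
  172.16.0.0/12 (172.16.0.0 - 172.31.255.255)
  192.168.0.0/16 (192.168.0.0 - 192.168.255.255)
Public (not in any RFC 1918 range)


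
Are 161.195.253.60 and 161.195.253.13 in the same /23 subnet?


Mask: 255.255.254.0
161.195.253.60 AND mask = 161.195.252.0
161.195.253.13 AND mask = 161.195.252.0
Yes, same subnet (161.195.252.0)


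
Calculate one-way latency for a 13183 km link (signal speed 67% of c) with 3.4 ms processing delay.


Speed = 0.67 * 3e5 km/s = 201000 km/s
Propagation delay = 13183 / 201000 = 0.0656 s = 65.5871 ms
Processing delay = 3.4 ms
Total one-way latency = 68.9871 ms


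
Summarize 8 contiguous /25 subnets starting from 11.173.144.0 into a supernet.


Original prefix: /25
Number of subnets: 8 = 2^3
New prefix = 25 - 3 = 22
Supernet: 11.173.144.0/22


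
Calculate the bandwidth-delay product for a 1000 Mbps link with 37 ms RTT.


BDP = bandwidth * RTT
= 1000 Mbps * 37 ms
= 1000 * 1e6 * 37 / 1000 bits
= 37000000 bits
= 4625000 bytes
= 4516.6016 KB
BDP = 37000000 bits (4625000 bytes)


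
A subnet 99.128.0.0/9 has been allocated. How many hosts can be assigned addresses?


Host bits = 32 - 9 = 23
Total addresses = 2^23 = 8388608
Usable = total - 2 (network and broadcast)
Usable hosts: 8388606


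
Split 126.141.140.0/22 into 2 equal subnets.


New prefix = 22 + 1 = 23
Each subnet has 512 addresses
  126.141.140.0/23
  126.141.142.0/23
Subnets: 126.141.140.0/23, 126.141.142.0/23


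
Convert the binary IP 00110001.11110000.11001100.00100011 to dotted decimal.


00110001 = 49
11110000 = 240
11001100 = 204
00100011 = 35
IP: 49.240.204.35


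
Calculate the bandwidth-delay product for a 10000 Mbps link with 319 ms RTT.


BDP = bandwidth * RTT
= 10000 Mbps * 319 ms
= 10000 * 1e6 * 319 / 1000 bits
= 3190000000 bits
= 398750000 bytes
= 389404.2969 KB
BDP = 3190000000 bits (398750000 bytes)


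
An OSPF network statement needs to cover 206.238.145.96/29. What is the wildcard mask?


Subnet mask: 255.255.255.248
Wildcard = 255.255.255.255 - subnet mask
255 - 255 = 0
255 - 255 = 0
255 - 255 = 0
255 - 248 = 7
Wildcard: 0.0.0.7


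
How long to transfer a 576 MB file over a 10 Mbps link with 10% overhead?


Effective throughput = 10 * (1 - 10/100) = 9 Mbps
File size in Mb = 576 * 8 = 4608 Mb
Time = 4608 / 9
Time = 512 seconds


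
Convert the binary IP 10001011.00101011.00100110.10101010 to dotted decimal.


10001011 = 139
00101011 = 43
00100110 = 38
10101010 = 170
IP: 139.43.38.170


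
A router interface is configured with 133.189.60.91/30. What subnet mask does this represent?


/30 means 30 network bits, 2 host bits
Binary: 11111111111111111111111111111100
Mask: 255.255.255.252


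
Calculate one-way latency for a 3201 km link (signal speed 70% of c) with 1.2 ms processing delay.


Speed = 0.7 * 3e5 km/s = 210000 km/s
Propagation delay = 3201 / 210000 = 0.0152 s = 15.2429 ms
Processing delay = 1.2 ms
Total one-way latency = 16.4429 ms


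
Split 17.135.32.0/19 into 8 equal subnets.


New prefix = 19 + 3 = 22
Each subnet has 1024 addresses
  17.135.32.0/22
  17.135.36.0/22
  17.135.40.0/22
  17.135.44.0/22
  17.135.48.0/22
  17.135.52.0/22
  17.135.56.0/22
  17.135.60.0/22
Subnets: 17.135.32.0/22, 17.135.36.0/22, 17.135.40.0/22, 17.135.44.0/22, 17.135.48.0/22, 17.135.52.0/22, 17.135.56.0/22, 17.135.60.0/22


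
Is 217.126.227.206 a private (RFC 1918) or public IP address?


RFC 1918 private ranges:
  10.0.0.0/8 (10.0.0.0 - 10.255.255.255)
  172.16.0.0/12 (172.16.0.0 - 172.31.255.255)
  192.168.0.0/16 (192.168.0.0 - 192.168.255.255)
Public (not in any RFC 1918 range)


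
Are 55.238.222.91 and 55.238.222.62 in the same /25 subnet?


Mask: 255.255.255.128
55.238.222.91 AND mask = 55.238.222.0
55.238.222.62 AND mask = 55.238.222.0
Yes, same subnet (55.238.222.0)


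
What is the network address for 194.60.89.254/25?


IP:   11000010.00111100.01011001.11111110
Mask: 11111111.11111111.11111111.10000000
AND operation:
Net:  11000010.00111100.01011001.10000000
Network: 194.60.89.128/25


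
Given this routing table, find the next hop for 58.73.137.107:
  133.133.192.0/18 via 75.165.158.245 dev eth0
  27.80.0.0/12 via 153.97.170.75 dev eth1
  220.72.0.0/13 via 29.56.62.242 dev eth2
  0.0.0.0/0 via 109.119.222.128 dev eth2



Longest prefix match for 58.73.137.107:
  /18 133.133.192.0: no
  /12 27.80.0.0: no
  /13 220.72.0.0: no
  /0 0.0.0.0: MATCH
Selected: next-hop 109.119.222.128 via eth2 (matched /0)


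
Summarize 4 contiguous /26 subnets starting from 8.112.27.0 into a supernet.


Original prefix: /26
Number of subnets: 4 = 2^2
New prefix = 26 - 2 = 24
Supernet: 8.112.27.0/24


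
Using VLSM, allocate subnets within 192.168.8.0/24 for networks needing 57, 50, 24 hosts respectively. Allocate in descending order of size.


57 hosts -> /26 (62 usable): 192.168.8.0/26
50 hosts -> /26 (62 usable): 192.168.8.64/26
24 hosts -> /27 (30 usable): 192.168.8.128/27
Allocation: 192.168.8.0/26 (57 hosts, 62 usable); 192.168.8.64/26 (50 hosts, 62 usable); 192.168.8.128/27 (24 hosts, 30 usable)


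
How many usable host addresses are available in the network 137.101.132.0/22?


Host bits = 32 - 22 = 10
Total addresses = 2^10 = 1024
Usable = total - 2 (network and broadcast)
Usable hosts: 1022


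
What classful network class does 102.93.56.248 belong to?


First octet: 102
Binary: 01100110
0xxxxxxx -> Class A (1-126)
Class A, default mask 255.0.0.0 (/8)


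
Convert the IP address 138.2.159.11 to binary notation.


138 = 10001010
2 = 00000010
159 = 10011111
11 = 00001011
Binary: 10001010.00000010.10011111.00001011


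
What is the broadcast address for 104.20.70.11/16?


Network: 104.20.0.0/16
Host bits = 16
Set all host bits to 1:
Broadcast: 104.20.255.255


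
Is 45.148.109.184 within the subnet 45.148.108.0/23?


Subnet network: 45.148.108.0
Test IP AND mask: 45.148.108.0
Yes, 45.148.109.184 is in 45.148.108.0/23


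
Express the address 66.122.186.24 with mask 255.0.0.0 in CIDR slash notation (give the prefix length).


Binary: 11111111.00000000.00000000.00000000
Count leading 1s
Prefix: /8


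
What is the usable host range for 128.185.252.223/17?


Network: 128.185.128.0
Broadcast: 128.185.255.255
First usable = network + 1
Last usable = broadcast - 1
Range: 128.185.128.1 to 128.185.255.254


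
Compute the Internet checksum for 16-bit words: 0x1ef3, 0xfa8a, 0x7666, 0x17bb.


Sum all words (with carry folding):
+ 0x1ef3 = 0x1ef3
+ 0xfa8a = 0x197e
+ 0x7666 = 0x8fe4
+ 0x17bb = 0xa79f
One's complement: ~0xa79f
Checksum = 0x5860


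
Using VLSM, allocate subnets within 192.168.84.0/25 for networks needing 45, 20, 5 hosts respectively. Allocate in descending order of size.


45 hosts -> /26 (62 usable): 192.168.84.0/26
20 hosts -> /27 (30 usable): 192.168.84.64/27
5 hosts -> /29 (6 usable): 192.168.84.96/29
Allocation: 192.168.84.0/26 (45 hosts, 62 usable); 192.168.84.64/27 (20 hosts, 30 usable); 192.168.84.96/29 (5 hosts, 6 usable)


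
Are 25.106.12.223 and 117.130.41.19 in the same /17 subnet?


Mask: 255.255.128.0
25.106.12.223 AND mask = 25.106.0.0
117.130.41.19 AND mask = 117.130.0.0
No, different subnets (25.106.0.0 vs 117.130.0.0)


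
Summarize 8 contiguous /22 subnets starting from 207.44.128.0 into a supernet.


Original prefix: /22
Number of subnets: 8 = 2^3
New prefix = 22 - 3 = 19
Supernet: 207.44.128.0/19


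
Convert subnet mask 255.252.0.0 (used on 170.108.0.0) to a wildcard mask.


Subnet mask: 255.252.0.0
Wildcard = 255.255.255.255 - subnet mask
255 - 255 = 0
255 - 252 = 3
255 - 0 = 255
255 - 0 = 255
Wildcard: 0.3.255.255


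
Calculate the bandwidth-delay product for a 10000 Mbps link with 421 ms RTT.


BDP = bandwidth * RTT
= 10000 Mbps * 421 ms
= 10000 * 1e6 * 421 / 1000 bits
= 4210000000 bits
= 526250000 bytes
= 513916.0156 KB
BDP = 4210000000 bits (526250000 bytes)


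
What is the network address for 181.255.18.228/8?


IP:   10110101.11111111.00010010.11100100
Mask: 11111111.00000000.00000000.00000000
AND operation:
Net:  10110101.00000000.00000000.00000000
Network: 181.0.0.0/8


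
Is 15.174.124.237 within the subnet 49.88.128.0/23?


Subnet network: 49.88.128.0
Test IP AND mask: 15.174.124.0
No, 15.174.124.237 is not in 49.88.128.0/23


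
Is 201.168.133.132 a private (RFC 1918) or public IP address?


RFC 1918 private ranges:
  10.0.0.0/8 (10.0.0.0 - 10.255.255.255)
  172.16.0.0/12 (172.16.0.0 - 172.31.255.255)
  192.168.0.0/16 (192.168.0.0 - 192.168.255.255)
Public (not in any RFC 1918 range)


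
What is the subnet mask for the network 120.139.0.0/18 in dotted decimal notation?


/18 means 18 network bits, 14 host bits
Binary: 11111111111111111100000000000000
Mask: 255.255.192.0


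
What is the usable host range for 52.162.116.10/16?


Network: 52.162.0.0
Broadcast: 52.162.255.255
First usable = network + 1
Last usable = broadcast - 1
Range: 52.162.0.1 to 52.162.255.254


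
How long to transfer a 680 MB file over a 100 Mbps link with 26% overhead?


Effective throughput = 100 * (1 - 26/100) = 74 Mbps
File size in Mb = 680 * 8 = 5440 Mb
Time = 5440 / 74
Time = 73.5135 seconds


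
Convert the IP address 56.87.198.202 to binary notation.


56 = 00111000
87 = 01010111
198 = 11000110
202 = 11001010
Binary: 00111000.01010111.11000110.11001010


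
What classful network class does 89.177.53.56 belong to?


First octet: 89
Binary: 01011001
0xxxxxxx -> Class A (1-126)
Class A, default mask 255.0.0.0 (/8)


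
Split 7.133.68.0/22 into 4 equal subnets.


New prefix = 22 + 2 = 24
Each subnet has 256 addresses
  7.133.68.0/24
  7.133.69.0/24
  7.133.70.0/24
  7.133.71.0/24
Subnets: 7.133.68.0/24, 7.133.69.0/24, 7.133.70.0/24, 7.133.71.0/24


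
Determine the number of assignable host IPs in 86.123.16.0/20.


Host bits = 32 - 20 = 12
Total addresses = 2^12 = 4096
Usable = total - 2 (network and broadcast)
Usable hosts: 4094


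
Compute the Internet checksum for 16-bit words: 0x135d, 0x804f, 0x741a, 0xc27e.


Sum all words (with carry folding):
+ 0x135d = 0x135d
+ 0x804f = 0x93ac
+ 0x741a = 0x07c7
+ 0xc27e = 0xca45
One's complement: ~0xca45
Checksum = 0x35ba


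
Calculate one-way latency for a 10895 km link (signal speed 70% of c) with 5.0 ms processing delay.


Speed = 0.7 * 3e5 km/s = 210000 km/s
Propagation delay = 10895 / 210000 = 0.0519 s = 51.881 ms
Processing delay = 5.0 ms
Total one-way latency = 56.881 ms


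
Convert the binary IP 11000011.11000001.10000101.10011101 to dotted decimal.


11000011 = 195
11000001 = 193
10000101 = 133
10011101 = 157
IP: 195.193.133.157


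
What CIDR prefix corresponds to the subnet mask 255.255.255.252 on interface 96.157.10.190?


Binary: 11111111.11111111.11111111.11111100
Count leading 1s
Prefix: /30


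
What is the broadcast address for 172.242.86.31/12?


Network: 172.240.0.0/12
Host bits = 20
Set all host bits to 1:
Broadcast: 172.255.255.255


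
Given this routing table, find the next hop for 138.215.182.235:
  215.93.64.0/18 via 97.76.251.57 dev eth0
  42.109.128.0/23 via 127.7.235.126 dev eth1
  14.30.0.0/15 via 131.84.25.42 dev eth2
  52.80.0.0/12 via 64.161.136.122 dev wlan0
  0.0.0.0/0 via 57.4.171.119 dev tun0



Longest prefix match for 138.215.182.235:
  /18 215.93.64.0: no
  /23 42.109.128.0: no
  /15 14.30.0.0: no
  /12 52.80.0.0: no
  /0 0.0.0.0: MATCH
Selected: next-hop 57.4.171.119 via tun0 (matched /0)


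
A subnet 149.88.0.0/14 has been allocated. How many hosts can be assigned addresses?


Host bits = 32 - 14 = 18
Total addresses = 2^18 = 262144
Usable = total - 2 (network and broadcast)
Usable hosts: 262142


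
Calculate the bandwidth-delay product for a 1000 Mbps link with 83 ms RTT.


BDP = bandwidth * RTT
= 1000 Mbps * 83 ms
= 1000 * 1e6 * 83 / 1000 bits
= 83000000 bits
= 10375000 bytes
= 10131.8359 KB
BDP = 83000000 bits (10375000 bytes)


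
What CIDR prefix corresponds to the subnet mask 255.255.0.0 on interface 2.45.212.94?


Binary: 11111111.11111111.00000000.00000000
Count leading 1s
Prefix: /16


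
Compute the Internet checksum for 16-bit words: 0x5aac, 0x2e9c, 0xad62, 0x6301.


Sum all words (with carry folding):
+ 0x5aac = 0x5aac
+ 0x2e9c = 0x8948
+ 0xad62 = 0x36ab
+ 0x6301 = 0x99ac
One's complement: ~0x99ac
Checksum = 0x6653


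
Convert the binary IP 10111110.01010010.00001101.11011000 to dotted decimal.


10111110 = 190
01010010 = 82
00001101 = 13
11011000 = 216
IP: 190.82.13.216


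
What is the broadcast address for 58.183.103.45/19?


Network: 58.183.96.0/19
Host bits = 13
Set all host bits to 1:
Broadcast: 58.183.127.255


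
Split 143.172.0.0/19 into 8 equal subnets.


New prefix = 19 + 3 = 22
Each subnet has 1024 addresses
  143.172.0.0/22
  143.172.4.0/22
  143.172.8.0/22
  143.172.12.0/22
  143.172.16.0/22
  143.172.20.0/22
  143.172.24.0/22
  143.172.28.0/22
Subnets: 143.172.0.0/22, 143.172.4.0/22, 143.172.8.0/22, 143.172.12.0/22, 143.172.16.0/22, 143.172.20.0/22, 143.172.24.0/22, 143.172.28.0/22


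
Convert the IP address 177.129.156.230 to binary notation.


177 = 10110001
129 = 10000001
156 = 10011100
230 = 11100110
Binary: 10110001.10000001.10011100.11100110


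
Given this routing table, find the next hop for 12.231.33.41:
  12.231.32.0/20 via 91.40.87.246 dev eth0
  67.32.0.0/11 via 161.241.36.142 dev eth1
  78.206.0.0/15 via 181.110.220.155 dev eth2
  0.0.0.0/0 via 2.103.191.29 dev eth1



Longest prefix match for 12.231.33.41:
  /20 12.231.32.0: MATCH
  /11 67.32.0.0: no
  /15 78.206.0.0: no
  /0 0.0.0.0: MATCH
Selected: next-hop 91.40.87.246 via eth0 (matched /20)


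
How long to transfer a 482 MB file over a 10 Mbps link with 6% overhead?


Effective throughput = 10 * (1 - 6/100) = 9.4 Mbps
File size in Mb = 482 * 8 = 3856 Mb
Time = 3856 / 9.4
Time = 410.2128 seconds


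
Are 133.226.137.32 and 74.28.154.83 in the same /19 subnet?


Mask: 255.255.224.0
133.226.137.32 AND mask = 133.226.128.0
74.28.154.83 AND mask = 74.28.128.0
No, different subnets (133.226.128.0 vs 74.28.128.0)


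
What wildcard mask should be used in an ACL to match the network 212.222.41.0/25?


Subnet mask: 255.255.255.128
Wildcard = 255.255.255.255 - subnet mask
255 - 255 = 0
255 - 255 = 0
255 - 255 = 0
255 - 128 = 127
Wildcard: 0.0.0.127


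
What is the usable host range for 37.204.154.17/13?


Network: 37.200.0.0
Broadcast: 37.207.255.255
First usable = network + 1
Last usable = broadcast - 1
Range: 37.200.0.1 to 37.207.255.254


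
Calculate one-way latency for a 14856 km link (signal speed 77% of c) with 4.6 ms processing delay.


Speed = 0.77 * 3e5 km/s = 231000 km/s
Propagation delay = 14856 / 231000 = 0.0643 s = 64.3117 ms
Processing delay = 4.6 ms
Total one-way latency = 68.9117 ms


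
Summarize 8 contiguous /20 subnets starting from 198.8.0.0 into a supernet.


Original prefix: /20
Number of subnets: 8 = 2^3
New prefix = 20 - 3 = 17
Supernet: 198.8.0.0/17


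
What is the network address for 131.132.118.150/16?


IP:   10000011.10000100.01110110.10010110
Mask: 11111111.11111111.00000000.00000000
AND operation:
Net:  10000011.10000100.00000000.00000000
Network: 131.132.0.0/16


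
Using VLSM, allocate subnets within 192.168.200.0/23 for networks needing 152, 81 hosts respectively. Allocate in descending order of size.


152 hosts -> /24 (254 usable): 192.168.200.0/24
81 hosts -> /25 (126 usable): 192.168.201.0/25
Allocation: 192.168.200.0/24 (152 hosts, 254 usable); 192.168.201.0/25 (81 hosts, 126 usable)


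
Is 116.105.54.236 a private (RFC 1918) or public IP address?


RFC 1918 private ranges:
  10.0.0.0/8 (10.0.0.0 - 10.255.255.255)
  172.16.0.0/12 (172.16.0.0 - 172.31.255.255)
  192.168.0.0/16 (192.168.0.0 - 192.168.255.255)
Public (not in any RFC 1918 range)


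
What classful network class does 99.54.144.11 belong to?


First octet: 99
Binary: 01100011
0xxxxxxx -> Class A (1-126)
Class A, default mask 255.0.0.0 (/8)


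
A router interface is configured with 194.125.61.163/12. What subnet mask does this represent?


/12 means 12 network bits, 20 host bits
Binary: 11111111111100000000000000000000
Mask: 255.240.0.0


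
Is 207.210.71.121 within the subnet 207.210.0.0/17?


Subnet network: 207.210.0.0
Test IP AND mask: 207.210.0.0
Yes, 207.210.71.121 is in 207.210.0.0/17


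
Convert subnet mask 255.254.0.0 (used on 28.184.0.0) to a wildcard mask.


Subnet mask: 255.254.0.0
Wildcard = 255.255.255.255 - subnet mask
255 - 255 = 0
255 - 254 = 1
255 - 0 = 255
255 - 0 = 255
Wildcard: 0.1.255.255


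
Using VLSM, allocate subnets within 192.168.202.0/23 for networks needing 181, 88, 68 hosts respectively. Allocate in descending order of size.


181 hosts -> /24 (254 usable): 192.168.202.0/24
88 hosts -> /25 (126 usable): 192.168.203.0/25
68 hosts -> /25 (126 usable): 192.168.203.128/25
Allocation: 192.168.202.0/24 (181 hosts, 254 usable); 192.168.203.0/25 (88 hosts, 126 usable); 192.168.203.128/25 (68 hosts, 126 usable)
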